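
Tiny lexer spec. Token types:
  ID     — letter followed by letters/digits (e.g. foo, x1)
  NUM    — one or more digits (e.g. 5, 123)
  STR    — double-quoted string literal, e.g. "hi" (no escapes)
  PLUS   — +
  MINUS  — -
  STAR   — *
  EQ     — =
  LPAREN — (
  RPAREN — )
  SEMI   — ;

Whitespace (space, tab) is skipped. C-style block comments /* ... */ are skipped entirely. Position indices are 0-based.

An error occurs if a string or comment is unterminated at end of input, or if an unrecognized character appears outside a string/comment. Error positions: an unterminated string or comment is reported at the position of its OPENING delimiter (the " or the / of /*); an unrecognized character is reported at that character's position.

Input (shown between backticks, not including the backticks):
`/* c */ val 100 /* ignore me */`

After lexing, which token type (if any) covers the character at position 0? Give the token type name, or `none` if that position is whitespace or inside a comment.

pos=0: enter COMMENT mode (saw '/*')
exit COMMENT mode (now at pos=7)
pos=8: emit ID 'val' (now at pos=11)
pos=12: emit NUM '100' (now at pos=15)
pos=16: enter COMMENT mode (saw '/*')
exit COMMENT mode (now at pos=31)
DONE. 2 tokens: [ID, NUM]
Position 0: char is '/' -> none

Answer: none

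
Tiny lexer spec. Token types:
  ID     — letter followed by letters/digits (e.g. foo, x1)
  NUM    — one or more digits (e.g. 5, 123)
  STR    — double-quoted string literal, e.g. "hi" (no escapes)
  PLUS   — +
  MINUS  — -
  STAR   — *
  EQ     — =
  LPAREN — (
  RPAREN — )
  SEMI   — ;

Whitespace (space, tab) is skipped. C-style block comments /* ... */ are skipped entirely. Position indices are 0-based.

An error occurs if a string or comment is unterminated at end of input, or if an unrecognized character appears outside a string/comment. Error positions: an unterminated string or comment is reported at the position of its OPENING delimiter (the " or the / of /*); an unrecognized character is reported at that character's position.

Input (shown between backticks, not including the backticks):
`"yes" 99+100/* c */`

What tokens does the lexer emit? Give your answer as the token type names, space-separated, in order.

pos=0: enter STRING mode
pos=0: emit STR "yes" (now at pos=5)
pos=6: emit NUM '99' (now at pos=8)
pos=8: emit PLUS '+'
pos=9: emit NUM '100' (now at pos=12)
pos=12: enter COMMENT mode (saw '/*')
exit COMMENT mode (now at pos=19)
DONE. 4 tokens: [STR, NUM, PLUS, NUM]

Answer: STR NUM PLUS NUM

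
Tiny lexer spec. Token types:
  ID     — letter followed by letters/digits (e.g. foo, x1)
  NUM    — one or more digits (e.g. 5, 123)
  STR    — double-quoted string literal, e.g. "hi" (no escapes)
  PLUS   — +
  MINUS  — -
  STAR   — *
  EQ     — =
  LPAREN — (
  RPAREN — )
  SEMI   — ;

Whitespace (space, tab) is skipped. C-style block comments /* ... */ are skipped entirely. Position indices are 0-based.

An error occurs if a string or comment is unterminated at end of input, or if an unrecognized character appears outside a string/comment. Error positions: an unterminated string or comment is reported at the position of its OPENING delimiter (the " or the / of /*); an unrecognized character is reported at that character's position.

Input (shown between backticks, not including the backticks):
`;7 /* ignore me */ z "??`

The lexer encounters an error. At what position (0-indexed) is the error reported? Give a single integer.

pos=0: emit SEMI ';'
pos=1: emit NUM '7' (now at pos=2)
pos=3: enter COMMENT mode (saw '/*')
exit COMMENT mode (now at pos=18)
pos=19: emit ID 'z' (now at pos=20)
pos=21: enter STRING mode
pos=21: ERROR — unterminated string

Answer: 21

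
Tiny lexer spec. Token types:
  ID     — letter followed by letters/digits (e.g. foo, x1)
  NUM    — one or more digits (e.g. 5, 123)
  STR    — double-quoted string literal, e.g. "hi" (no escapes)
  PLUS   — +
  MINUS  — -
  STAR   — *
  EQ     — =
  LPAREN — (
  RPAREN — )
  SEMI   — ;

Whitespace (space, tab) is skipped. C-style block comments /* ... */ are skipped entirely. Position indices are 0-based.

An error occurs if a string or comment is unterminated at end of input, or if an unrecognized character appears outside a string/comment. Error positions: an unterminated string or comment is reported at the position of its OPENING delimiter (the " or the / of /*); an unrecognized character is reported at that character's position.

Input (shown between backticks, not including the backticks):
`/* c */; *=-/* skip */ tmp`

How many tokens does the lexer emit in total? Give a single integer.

pos=0: enter COMMENT mode (saw '/*')
exit COMMENT mode (now at pos=7)
pos=7: emit SEMI ';'
pos=9: emit STAR '*'
pos=10: emit EQ '='
pos=11: emit MINUS '-'
pos=12: enter COMMENT mode (saw '/*')
exit COMMENT mode (now at pos=22)
pos=23: emit ID 'tmp' (now at pos=26)
DONE. 5 tokens: [SEMI, STAR, EQ, MINUS, ID]

Answer: 5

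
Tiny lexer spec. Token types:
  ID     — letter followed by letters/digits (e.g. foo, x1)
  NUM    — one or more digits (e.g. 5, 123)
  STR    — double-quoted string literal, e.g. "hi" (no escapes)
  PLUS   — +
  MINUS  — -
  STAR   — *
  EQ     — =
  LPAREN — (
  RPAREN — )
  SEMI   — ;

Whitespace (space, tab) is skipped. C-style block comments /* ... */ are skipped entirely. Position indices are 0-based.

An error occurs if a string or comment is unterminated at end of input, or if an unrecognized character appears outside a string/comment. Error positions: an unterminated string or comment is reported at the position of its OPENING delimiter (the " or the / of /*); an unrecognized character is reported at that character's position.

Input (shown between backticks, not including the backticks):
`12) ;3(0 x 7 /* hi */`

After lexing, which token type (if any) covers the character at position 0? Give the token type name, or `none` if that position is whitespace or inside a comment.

pos=0: emit NUM '12' (now at pos=2)
pos=2: emit RPAREN ')'
pos=4: emit SEMI ';'
pos=5: emit NUM '3' (now at pos=6)
pos=6: emit LPAREN '('
pos=7: emit NUM '0' (now at pos=8)
pos=9: emit ID 'x' (now at pos=10)
pos=11: emit NUM '7' (now at pos=12)
pos=13: enter COMMENT mode (saw '/*')
exit COMMENT mode (now at pos=21)
DONE. 8 tokens: [NUM, RPAREN, SEMI, NUM, LPAREN, NUM, ID, NUM]
Position 0: char is '1' -> NUM

Answer: NUM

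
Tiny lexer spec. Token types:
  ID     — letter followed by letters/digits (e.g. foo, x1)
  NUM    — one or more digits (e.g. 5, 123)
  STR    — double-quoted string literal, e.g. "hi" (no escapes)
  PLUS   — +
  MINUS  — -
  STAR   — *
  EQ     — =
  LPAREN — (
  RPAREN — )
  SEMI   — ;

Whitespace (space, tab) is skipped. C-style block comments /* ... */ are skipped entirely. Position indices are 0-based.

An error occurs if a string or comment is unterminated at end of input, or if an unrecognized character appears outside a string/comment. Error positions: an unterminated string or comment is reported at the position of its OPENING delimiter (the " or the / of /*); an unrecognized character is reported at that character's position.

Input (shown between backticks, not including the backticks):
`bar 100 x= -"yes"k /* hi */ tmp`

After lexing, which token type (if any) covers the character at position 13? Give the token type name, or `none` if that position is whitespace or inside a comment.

Answer: STR

Derivation:
pos=0: emit ID 'bar' (now at pos=3)
pos=4: emit NUM '100' (now at pos=7)
pos=8: emit ID 'x' (now at pos=9)
pos=9: emit EQ '='
pos=11: emit MINUS '-'
pos=12: enter STRING mode
pos=12: emit STR "yes" (now at pos=17)
pos=17: emit ID 'k' (now at pos=18)
pos=19: enter COMMENT mode (saw '/*')
exit COMMENT mode (now at pos=27)
pos=28: emit ID 'tmp' (now at pos=31)
DONE. 8 tokens: [ID, NUM, ID, EQ, MINUS, STR, ID, ID]
Position 13: char is 'y' -> STR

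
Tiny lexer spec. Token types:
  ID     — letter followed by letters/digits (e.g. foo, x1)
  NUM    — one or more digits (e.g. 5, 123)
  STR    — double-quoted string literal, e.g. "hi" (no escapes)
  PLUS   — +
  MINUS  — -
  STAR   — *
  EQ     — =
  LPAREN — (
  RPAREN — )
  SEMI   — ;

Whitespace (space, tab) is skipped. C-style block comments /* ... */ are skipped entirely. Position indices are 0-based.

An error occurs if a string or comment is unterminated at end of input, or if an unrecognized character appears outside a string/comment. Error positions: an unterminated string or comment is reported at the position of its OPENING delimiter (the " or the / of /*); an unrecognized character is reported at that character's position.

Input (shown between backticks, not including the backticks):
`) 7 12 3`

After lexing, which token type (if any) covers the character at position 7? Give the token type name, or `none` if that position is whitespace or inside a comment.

pos=0: emit RPAREN ')'
pos=2: emit NUM '7' (now at pos=3)
pos=4: emit NUM '12' (now at pos=6)
pos=7: emit NUM '3' (now at pos=8)
DONE. 4 tokens: [RPAREN, NUM, NUM, NUM]
Position 7: char is '3' -> NUM

Answer: NUM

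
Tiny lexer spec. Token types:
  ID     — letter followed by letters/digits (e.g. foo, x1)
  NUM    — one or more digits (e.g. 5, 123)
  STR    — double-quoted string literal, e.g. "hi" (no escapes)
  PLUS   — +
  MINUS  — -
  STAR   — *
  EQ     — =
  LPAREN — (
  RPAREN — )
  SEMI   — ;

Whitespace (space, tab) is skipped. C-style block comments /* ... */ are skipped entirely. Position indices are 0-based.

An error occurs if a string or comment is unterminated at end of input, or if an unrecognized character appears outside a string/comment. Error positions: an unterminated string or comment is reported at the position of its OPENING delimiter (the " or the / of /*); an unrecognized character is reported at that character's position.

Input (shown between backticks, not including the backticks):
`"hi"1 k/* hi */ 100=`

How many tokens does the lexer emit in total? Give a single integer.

Answer: 5

Derivation:
pos=0: enter STRING mode
pos=0: emit STR "hi" (now at pos=4)
pos=4: emit NUM '1' (now at pos=5)
pos=6: emit ID 'k' (now at pos=7)
pos=7: enter COMMENT mode (saw '/*')
exit COMMENT mode (now at pos=15)
pos=16: emit NUM '100' (now at pos=19)
pos=19: emit EQ '='
DONE. 5 tokens: [STR, NUM, ID, NUM, EQ]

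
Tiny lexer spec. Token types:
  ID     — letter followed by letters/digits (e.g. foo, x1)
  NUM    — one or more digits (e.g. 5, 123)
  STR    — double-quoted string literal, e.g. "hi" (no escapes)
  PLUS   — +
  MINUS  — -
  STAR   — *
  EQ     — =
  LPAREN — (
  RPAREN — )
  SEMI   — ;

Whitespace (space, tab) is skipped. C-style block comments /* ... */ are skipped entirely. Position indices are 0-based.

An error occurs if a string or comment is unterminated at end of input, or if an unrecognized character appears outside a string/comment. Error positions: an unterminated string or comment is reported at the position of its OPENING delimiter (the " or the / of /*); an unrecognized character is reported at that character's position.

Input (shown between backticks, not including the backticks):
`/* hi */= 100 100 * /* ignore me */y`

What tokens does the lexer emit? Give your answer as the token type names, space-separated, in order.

pos=0: enter COMMENT mode (saw '/*')
exit COMMENT mode (now at pos=8)
pos=8: emit EQ '='
pos=10: emit NUM '100' (now at pos=13)
pos=14: emit NUM '100' (now at pos=17)
pos=18: emit STAR '*'
pos=20: enter COMMENT mode (saw '/*')
exit COMMENT mode (now at pos=35)
pos=35: emit ID 'y' (now at pos=36)
DONE. 5 tokens: [EQ, NUM, NUM, STAR, ID]

Answer: EQ NUM NUM STAR ID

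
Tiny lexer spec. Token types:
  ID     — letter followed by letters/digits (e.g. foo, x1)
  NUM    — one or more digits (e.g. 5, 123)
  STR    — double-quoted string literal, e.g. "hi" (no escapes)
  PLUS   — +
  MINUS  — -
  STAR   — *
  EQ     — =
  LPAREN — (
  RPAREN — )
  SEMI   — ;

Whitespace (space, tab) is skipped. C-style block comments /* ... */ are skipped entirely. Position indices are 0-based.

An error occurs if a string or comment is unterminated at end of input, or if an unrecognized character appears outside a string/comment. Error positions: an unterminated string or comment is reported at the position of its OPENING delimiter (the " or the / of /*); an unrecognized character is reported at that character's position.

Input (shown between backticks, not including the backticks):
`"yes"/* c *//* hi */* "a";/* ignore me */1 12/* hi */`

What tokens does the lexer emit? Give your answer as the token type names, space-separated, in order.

Answer: STR STAR STR SEMI NUM NUM

Derivation:
pos=0: enter STRING mode
pos=0: emit STR "yes" (now at pos=5)
pos=5: enter COMMENT mode (saw '/*')
exit COMMENT mode (now at pos=12)
pos=12: enter COMMENT mode (saw '/*')
exit COMMENT mode (now at pos=20)
pos=20: emit STAR '*'
pos=22: enter STRING mode
pos=22: emit STR "a" (now at pos=25)
pos=25: emit SEMI ';'
pos=26: enter COMMENT mode (saw '/*')
exit COMMENT mode (now at pos=41)
pos=41: emit NUM '1' (now at pos=42)
pos=43: emit NUM '12' (now at pos=45)
pos=45: enter COMMENT mode (saw '/*')
exit COMMENT mode (now at pos=53)
DONE. 6 tokens: [STR, STAR, STR, SEMI, NUM, NUM]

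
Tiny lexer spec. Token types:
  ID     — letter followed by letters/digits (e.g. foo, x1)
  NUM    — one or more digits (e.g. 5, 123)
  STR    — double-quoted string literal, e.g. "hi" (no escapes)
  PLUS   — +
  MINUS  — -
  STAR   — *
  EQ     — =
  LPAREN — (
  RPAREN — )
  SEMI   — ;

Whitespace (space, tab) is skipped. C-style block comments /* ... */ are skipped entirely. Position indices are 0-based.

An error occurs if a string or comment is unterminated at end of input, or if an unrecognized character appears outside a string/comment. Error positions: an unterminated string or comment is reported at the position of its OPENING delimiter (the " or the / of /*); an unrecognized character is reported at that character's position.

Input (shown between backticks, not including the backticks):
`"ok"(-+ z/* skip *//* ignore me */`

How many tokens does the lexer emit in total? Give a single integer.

Answer: 5

Derivation:
pos=0: enter STRING mode
pos=0: emit STR "ok" (now at pos=4)
pos=4: emit LPAREN '('
pos=5: emit MINUS '-'
pos=6: emit PLUS '+'
pos=8: emit ID 'z' (now at pos=9)
pos=9: enter COMMENT mode (saw '/*')
exit COMMENT mode (now at pos=19)
pos=19: enter COMMENT mode (saw '/*')
exit COMMENT mode (now at pos=34)
DONE. 5 tokens: [STR, LPAREN, MINUS, PLUS, ID]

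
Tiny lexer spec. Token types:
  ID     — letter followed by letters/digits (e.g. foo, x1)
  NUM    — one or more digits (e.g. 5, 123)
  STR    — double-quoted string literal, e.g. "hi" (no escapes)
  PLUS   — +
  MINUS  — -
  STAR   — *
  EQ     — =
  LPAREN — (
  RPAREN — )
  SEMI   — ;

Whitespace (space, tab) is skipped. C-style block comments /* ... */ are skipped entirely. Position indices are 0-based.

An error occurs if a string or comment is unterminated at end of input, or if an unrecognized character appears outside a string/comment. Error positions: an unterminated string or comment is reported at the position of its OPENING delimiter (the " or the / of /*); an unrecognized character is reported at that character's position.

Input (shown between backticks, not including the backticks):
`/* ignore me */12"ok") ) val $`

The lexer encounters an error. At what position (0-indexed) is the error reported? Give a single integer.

Answer: 29

Derivation:
pos=0: enter COMMENT mode (saw '/*')
exit COMMENT mode (now at pos=15)
pos=15: emit NUM '12' (now at pos=17)
pos=17: enter STRING mode
pos=17: emit STR "ok" (now at pos=21)
pos=21: emit RPAREN ')'
pos=23: emit RPAREN ')'
pos=25: emit ID 'val' (now at pos=28)
pos=29: ERROR — unrecognized char '$'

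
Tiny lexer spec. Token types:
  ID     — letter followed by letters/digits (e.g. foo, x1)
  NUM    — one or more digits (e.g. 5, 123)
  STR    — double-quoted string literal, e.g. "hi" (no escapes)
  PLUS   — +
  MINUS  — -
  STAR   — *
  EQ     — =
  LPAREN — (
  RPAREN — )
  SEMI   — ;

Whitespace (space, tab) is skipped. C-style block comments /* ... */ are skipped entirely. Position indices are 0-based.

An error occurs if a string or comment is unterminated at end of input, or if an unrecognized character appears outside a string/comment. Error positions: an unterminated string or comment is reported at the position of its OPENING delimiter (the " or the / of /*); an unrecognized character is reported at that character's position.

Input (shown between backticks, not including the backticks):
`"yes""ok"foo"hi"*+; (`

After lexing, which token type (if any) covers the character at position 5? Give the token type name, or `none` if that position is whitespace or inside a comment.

pos=0: enter STRING mode
pos=0: emit STR "yes" (now at pos=5)
pos=5: enter STRING mode
pos=5: emit STR "ok" (now at pos=9)
pos=9: emit ID 'foo' (now at pos=12)
pos=12: enter STRING mode
pos=12: emit STR "hi" (now at pos=16)
pos=16: emit STAR '*'
pos=17: emit PLUS '+'
pos=18: emit SEMI ';'
pos=20: emit LPAREN '('
DONE. 8 tokens: [STR, STR, ID, STR, STAR, PLUS, SEMI, LPAREN]
Position 5: char is '"' -> STR

Answer: STR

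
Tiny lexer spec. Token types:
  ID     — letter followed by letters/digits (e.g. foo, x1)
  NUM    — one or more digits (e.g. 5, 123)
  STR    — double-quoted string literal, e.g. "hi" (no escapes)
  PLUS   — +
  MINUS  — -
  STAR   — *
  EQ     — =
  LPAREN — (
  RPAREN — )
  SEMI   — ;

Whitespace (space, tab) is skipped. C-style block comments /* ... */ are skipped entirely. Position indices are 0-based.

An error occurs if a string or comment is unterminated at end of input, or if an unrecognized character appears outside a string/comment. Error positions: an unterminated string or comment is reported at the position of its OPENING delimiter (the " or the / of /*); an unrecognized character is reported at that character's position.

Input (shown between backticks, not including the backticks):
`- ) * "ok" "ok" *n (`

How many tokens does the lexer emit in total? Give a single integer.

Answer: 8

Derivation:
pos=0: emit MINUS '-'
pos=2: emit RPAREN ')'
pos=4: emit STAR '*'
pos=6: enter STRING mode
pos=6: emit STR "ok" (now at pos=10)
pos=11: enter STRING mode
pos=11: emit STR "ok" (now at pos=15)
pos=16: emit STAR '*'
pos=17: emit ID 'n' (now at pos=18)
pos=19: emit LPAREN '('
DONE. 8 tokens: [MINUS, RPAREN, STAR, STR, STR, STAR, ID, LPAREN]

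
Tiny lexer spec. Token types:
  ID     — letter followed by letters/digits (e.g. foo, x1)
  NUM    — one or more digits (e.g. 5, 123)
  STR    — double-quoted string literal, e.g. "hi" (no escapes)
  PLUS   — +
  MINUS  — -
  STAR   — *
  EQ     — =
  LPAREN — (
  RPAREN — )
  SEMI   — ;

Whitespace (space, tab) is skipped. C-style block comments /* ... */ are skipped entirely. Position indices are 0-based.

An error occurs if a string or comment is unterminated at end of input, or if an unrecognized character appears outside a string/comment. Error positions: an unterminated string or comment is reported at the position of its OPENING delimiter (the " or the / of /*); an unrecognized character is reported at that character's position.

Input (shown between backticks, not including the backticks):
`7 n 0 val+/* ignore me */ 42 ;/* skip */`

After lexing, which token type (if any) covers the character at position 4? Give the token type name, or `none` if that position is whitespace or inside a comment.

pos=0: emit NUM '7' (now at pos=1)
pos=2: emit ID 'n' (now at pos=3)
pos=4: emit NUM '0' (now at pos=5)
pos=6: emit ID 'val' (now at pos=9)
pos=9: emit PLUS '+'
pos=10: enter COMMENT mode (saw '/*')
exit COMMENT mode (now at pos=25)
pos=26: emit NUM '42' (now at pos=28)
pos=29: emit SEMI ';'
pos=30: enter COMMENT mode (saw '/*')
exit COMMENT mode (now at pos=40)
DONE. 7 tokens: [NUM, ID, NUM, ID, PLUS, NUM, SEMI]
Position 4: char is '0' -> NUM

Answer: NUM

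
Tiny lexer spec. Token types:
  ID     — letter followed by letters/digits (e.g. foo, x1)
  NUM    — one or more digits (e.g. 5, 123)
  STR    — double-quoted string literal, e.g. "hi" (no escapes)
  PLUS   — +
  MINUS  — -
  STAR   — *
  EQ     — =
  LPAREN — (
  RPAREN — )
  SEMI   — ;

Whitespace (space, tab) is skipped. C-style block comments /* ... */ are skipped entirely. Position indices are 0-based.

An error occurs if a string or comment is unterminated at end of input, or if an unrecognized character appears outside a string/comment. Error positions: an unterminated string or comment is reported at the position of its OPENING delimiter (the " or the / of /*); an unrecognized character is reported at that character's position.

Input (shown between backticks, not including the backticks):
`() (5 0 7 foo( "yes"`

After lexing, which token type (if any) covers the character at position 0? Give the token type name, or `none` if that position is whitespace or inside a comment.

Answer: LPAREN

Derivation:
pos=0: emit LPAREN '('
pos=1: emit RPAREN ')'
pos=3: emit LPAREN '('
pos=4: emit NUM '5' (now at pos=5)
pos=6: emit NUM '0' (now at pos=7)
pos=8: emit NUM '7' (now at pos=9)
pos=10: emit ID 'foo' (now at pos=13)
pos=13: emit LPAREN '('
pos=15: enter STRING mode
pos=15: emit STR "yes" (now at pos=20)
DONE. 9 tokens: [LPAREN, RPAREN, LPAREN, NUM, NUM, NUM, ID, LPAREN, STR]
Position 0: char is '(' -> LPAREN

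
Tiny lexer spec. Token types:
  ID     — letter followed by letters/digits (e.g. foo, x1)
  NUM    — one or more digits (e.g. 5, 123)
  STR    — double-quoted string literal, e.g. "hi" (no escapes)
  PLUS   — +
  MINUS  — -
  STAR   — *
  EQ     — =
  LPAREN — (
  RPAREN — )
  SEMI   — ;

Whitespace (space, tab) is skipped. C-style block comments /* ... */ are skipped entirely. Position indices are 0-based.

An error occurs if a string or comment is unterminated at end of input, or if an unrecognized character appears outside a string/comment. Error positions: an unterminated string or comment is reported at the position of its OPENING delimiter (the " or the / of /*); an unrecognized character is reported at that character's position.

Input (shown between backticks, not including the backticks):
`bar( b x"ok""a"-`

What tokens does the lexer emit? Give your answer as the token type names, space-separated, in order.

pos=0: emit ID 'bar' (now at pos=3)
pos=3: emit LPAREN '('
pos=5: emit ID 'b' (now at pos=6)
pos=7: emit ID 'x' (now at pos=8)
pos=8: enter STRING mode
pos=8: emit STR "ok" (now at pos=12)
pos=12: enter STRING mode
pos=12: emit STR "a" (now at pos=15)
pos=15: emit MINUS '-'
DONE. 7 tokens: [ID, LPAREN, ID, ID, STR, STR, MINUS]

Answer: ID LPAREN ID ID STR STR MINUS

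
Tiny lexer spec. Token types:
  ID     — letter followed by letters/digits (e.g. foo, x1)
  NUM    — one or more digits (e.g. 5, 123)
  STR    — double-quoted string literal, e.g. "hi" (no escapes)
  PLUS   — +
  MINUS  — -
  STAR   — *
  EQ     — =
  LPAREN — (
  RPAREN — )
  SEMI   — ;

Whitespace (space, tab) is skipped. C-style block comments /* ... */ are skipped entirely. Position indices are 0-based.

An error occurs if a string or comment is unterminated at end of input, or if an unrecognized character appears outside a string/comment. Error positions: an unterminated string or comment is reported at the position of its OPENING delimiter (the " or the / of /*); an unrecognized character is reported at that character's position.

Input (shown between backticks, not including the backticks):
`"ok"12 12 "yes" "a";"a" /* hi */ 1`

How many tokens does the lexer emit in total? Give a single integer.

Answer: 8

Derivation:
pos=0: enter STRING mode
pos=0: emit STR "ok" (now at pos=4)
pos=4: emit NUM '12' (now at pos=6)
pos=7: emit NUM '12' (now at pos=9)
pos=10: enter STRING mode
pos=10: emit STR "yes" (now at pos=15)
pos=16: enter STRING mode
pos=16: emit STR "a" (now at pos=19)
pos=19: emit SEMI ';'
pos=20: enter STRING mode
pos=20: emit STR "a" (now at pos=23)
pos=24: enter COMMENT mode (saw '/*')
exit COMMENT mode (now at pos=32)
pos=33: emit NUM '1' (now at pos=34)
DONE. 8 tokens: [STR, NUM, NUM, STR, STR, SEMI, STR, NUM]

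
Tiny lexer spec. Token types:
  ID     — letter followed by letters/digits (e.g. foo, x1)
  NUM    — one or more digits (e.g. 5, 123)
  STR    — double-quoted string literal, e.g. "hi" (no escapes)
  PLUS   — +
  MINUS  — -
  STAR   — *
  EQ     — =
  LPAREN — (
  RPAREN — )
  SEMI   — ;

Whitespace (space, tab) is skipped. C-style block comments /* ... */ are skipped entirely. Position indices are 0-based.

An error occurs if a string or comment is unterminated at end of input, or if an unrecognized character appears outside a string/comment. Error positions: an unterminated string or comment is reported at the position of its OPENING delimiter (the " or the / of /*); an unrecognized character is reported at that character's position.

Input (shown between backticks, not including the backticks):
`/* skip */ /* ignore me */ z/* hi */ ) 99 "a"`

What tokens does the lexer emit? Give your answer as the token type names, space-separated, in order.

Answer: ID RPAREN NUM STR

Derivation:
pos=0: enter COMMENT mode (saw '/*')
exit COMMENT mode (now at pos=10)
pos=11: enter COMMENT mode (saw '/*')
exit COMMENT mode (now at pos=26)
pos=27: emit ID 'z' (now at pos=28)
pos=28: enter COMMENT mode (saw '/*')
exit COMMENT mode (now at pos=36)
pos=37: emit RPAREN ')'
pos=39: emit NUM '99' (now at pos=41)
pos=42: enter STRING mode
pos=42: emit STR "a" (now at pos=45)
DONE. 4 tokens: [ID, RPAREN, NUM, STR]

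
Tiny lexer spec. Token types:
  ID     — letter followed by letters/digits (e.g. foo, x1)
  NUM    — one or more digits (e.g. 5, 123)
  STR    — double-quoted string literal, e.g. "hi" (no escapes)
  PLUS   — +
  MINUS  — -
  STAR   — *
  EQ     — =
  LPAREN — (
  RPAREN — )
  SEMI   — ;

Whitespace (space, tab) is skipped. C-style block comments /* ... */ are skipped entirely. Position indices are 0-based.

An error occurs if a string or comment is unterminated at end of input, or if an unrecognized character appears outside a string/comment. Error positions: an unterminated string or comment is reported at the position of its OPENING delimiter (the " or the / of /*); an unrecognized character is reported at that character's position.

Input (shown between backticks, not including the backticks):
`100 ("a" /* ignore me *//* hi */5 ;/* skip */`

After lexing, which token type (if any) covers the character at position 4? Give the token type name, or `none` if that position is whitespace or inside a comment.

Answer: LPAREN

Derivation:
pos=0: emit NUM '100' (now at pos=3)
pos=4: emit LPAREN '('
pos=5: enter STRING mode
pos=5: emit STR "a" (now at pos=8)
pos=9: enter COMMENT mode (saw '/*')
exit COMMENT mode (now at pos=24)
pos=24: enter COMMENT mode (saw '/*')
exit COMMENT mode (now at pos=32)
pos=32: emit NUM '5' (now at pos=33)
pos=34: emit SEMI ';'
pos=35: enter COMMENT mode (saw '/*')
exit COMMENT mode (now at pos=45)
DONE. 5 tokens: [NUM, LPAREN, STR, NUM, SEMI]
Position 4: char is '(' -> LPAREN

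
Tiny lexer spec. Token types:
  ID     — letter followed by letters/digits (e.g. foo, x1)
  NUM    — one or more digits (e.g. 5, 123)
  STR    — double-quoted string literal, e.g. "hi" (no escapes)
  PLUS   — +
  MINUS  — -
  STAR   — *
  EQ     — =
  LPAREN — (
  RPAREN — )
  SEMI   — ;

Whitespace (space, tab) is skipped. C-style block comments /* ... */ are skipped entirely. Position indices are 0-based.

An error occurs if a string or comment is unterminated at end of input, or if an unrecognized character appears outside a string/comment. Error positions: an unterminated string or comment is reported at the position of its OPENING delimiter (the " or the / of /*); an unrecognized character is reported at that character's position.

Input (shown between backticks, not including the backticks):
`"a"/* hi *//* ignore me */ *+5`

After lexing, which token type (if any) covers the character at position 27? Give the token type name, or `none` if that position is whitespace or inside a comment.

Answer: STAR

Derivation:
pos=0: enter STRING mode
pos=0: emit STR "a" (now at pos=3)
pos=3: enter COMMENT mode (saw '/*')
exit COMMENT mode (now at pos=11)
pos=11: enter COMMENT mode (saw '/*')
exit COMMENT mode (now at pos=26)
pos=27: emit STAR '*'
pos=28: emit PLUS '+'
pos=29: emit NUM '5' (now at pos=30)
DONE. 4 tokens: [STR, STAR, PLUS, NUM]
Position 27: char is '*' -> STAR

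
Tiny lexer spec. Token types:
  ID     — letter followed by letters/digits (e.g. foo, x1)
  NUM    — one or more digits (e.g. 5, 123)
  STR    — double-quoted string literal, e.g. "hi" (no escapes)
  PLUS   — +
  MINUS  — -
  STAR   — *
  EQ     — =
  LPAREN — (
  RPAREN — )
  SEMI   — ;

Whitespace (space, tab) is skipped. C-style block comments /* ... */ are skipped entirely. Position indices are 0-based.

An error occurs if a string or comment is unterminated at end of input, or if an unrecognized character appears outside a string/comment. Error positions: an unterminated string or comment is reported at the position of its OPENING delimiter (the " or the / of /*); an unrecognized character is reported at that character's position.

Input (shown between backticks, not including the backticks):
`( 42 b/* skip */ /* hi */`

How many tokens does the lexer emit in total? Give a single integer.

Answer: 3

Derivation:
pos=0: emit LPAREN '('
pos=2: emit NUM '42' (now at pos=4)
pos=5: emit ID 'b' (now at pos=6)
pos=6: enter COMMENT mode (saw '/*')
exit COMMENT mode (now at pos=16)
pos=17: enter COMMENT mode (saw '/*')
exit COMMENT mode (now at pos=25)
DONE. 3 tokens: [LPAREN, NUM, ID]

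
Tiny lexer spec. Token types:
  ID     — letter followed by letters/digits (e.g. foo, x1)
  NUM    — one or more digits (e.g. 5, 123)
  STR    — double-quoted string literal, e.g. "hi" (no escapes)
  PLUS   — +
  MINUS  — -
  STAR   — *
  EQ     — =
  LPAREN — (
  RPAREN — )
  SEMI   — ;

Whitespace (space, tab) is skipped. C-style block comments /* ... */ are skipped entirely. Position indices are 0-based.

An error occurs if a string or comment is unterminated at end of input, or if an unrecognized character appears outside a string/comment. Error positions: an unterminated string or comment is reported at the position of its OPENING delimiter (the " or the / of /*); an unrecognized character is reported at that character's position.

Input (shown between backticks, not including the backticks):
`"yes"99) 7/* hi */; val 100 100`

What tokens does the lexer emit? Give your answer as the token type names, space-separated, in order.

Answer: STR NUM RPAREN NUM SEMI ID NUM NUM

Derivation:
pos=0: enter STRING mode
pos=0: emit STR "yes" (now at pos=5)
pos=5: emit NUM '99' (now at pos=7)
pos=7: emit RPAREN ')'
pos=9: emit NUM '7' (now at pos=10)
pos=10: enter COMMENT mode (saw '/*')
exit COMMENT mode (now at pos=18)
pos=18: emit SEMI ';'
pos=20: emit ID 'val' (now at pos=23)
pos=24: emit NUM '100' (now at pos=27)
pos=28: emit NUM '100' (now at pos=31)
DONE. 8 tokens: [STR, NUM, RPAREN, NUM, SEMI, ID, NUM, NUM]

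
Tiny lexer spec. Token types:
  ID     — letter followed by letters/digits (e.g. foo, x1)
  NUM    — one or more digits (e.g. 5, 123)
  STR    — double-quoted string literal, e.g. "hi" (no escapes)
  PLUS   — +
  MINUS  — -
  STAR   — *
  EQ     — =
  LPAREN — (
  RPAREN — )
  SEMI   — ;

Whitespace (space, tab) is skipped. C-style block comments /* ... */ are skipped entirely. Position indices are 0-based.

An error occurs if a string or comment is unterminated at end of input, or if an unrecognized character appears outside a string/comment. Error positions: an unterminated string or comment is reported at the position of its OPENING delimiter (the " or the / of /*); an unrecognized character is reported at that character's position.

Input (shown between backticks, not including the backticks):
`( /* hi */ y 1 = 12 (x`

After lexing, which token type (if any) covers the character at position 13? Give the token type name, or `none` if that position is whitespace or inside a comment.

pos=0: emit LPAREN '('
pos=2: enter COMMENT mode (saw '/*')
exit COMMENT mode (now at pos=10)
pos=11: emit ID 'y' (now at pos=12)
pos=13: emit NUM '1' (now at pos=14)
pos=15: emit EQ '='
pos=17: emit NUM '12' (now at pos=19)
pos=20: emit LPAREN '('
pos=21: emit ID 'x' (now at pos=22)
DONE. 7 tokens: [LPAREN, ID, NUM, EQ, NUM, LPAREN, ID]
Position 13: char is '1' -> NUM

Answer: NUM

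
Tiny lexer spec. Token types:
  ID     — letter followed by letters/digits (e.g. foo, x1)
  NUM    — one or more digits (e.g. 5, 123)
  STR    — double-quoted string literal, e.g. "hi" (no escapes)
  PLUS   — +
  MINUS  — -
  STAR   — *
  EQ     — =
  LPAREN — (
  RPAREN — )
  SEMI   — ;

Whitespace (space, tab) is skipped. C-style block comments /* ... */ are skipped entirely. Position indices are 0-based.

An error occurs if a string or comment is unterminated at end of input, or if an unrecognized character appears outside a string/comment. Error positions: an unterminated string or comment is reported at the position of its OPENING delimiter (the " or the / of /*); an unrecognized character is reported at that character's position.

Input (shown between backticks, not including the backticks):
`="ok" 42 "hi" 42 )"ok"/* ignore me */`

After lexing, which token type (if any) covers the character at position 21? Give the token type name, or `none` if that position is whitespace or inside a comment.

pos=0: emit EQ '='
pos=1: enter STRING mode
pos=1: emit STR "ok" (now at pos=5)
pos=6: emit NUM '42' (now at pos=8)
pos=9: enter STRING mode
pos=9: emit STR "hi" (now at pos=13)
pos=14: emit NUM '42' (now at pos=16)
pos=17: emit RPAREN ')'
pos=18: enter STRING mode
pos=18: emit STR "ok" (now at pos=22)
pos=22: enter COMMENT mode (saw '/*')
exit COMMENT mode (now at pos=37)
DONE. 7 tokens: [EQ, STR, NUM, STR, NUM, RPAREN, STR]
Position 21: char is '"' -> STR

Answer: STR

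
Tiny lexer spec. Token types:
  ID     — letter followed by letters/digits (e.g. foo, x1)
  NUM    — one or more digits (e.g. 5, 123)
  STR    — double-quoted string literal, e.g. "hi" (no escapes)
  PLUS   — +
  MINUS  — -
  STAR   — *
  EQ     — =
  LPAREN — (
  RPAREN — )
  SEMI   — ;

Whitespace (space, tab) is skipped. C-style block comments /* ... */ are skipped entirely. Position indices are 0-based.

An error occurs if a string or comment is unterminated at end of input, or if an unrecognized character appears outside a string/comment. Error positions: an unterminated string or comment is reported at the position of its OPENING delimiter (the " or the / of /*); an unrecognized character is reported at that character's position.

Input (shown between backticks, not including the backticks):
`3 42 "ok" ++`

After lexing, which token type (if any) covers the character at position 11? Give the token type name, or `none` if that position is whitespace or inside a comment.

Answer: PLUS

Derivation:
pos=0: emit NUM '3' (now at pos=1)
pos=2: emit NUM '42' (now at pos=4)
pos=5: enter STRING mode
pos=5: emit STR "ok" (now at pos=9)
pos=10: emit PLUS '+'
pos=11: emit PLUS '+'
DONE. 5 tokens: [NUM, NUM, STR, PLUS, PLUS]
Position 11: char is '+' -> PLUS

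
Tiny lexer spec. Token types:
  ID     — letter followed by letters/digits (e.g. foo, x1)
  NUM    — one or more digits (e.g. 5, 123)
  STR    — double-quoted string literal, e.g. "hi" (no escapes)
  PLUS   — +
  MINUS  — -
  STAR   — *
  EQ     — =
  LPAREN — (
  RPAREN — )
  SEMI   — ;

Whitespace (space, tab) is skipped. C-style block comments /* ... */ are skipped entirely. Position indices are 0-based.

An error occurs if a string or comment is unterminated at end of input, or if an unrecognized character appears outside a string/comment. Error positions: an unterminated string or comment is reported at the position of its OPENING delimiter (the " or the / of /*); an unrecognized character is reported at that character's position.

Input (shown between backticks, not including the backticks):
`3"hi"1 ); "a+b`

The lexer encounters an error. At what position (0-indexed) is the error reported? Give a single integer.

pos=0: emit NUM '3' (now at pos=1)
pos=1: enter STRING mode
pos=1: emit STR "hi" (now at pos=5)
pos=5: emit NUM '1' (now at pos=6)
pos=7: emit RPAREN ')'
pos=8: emit SEMI ';'
pos=10: enter STRING mode
pos=10: ERROR — unterminated string

Answer: 10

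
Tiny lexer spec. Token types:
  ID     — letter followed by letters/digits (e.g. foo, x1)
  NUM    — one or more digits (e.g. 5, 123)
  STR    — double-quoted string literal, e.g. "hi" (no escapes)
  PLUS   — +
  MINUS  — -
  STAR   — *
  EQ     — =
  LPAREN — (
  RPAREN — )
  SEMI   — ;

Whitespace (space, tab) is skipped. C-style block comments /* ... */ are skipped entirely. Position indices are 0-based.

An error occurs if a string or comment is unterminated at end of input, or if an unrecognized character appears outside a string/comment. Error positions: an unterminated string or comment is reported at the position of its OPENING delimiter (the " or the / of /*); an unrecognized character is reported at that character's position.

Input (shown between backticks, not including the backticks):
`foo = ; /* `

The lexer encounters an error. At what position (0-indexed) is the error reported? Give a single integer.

Answer: 8

Derivation:
pos=0: emit ID 'foo' (now at pos=3)
pos=4: emit EQ '='
pos=6: emit SEMI ';'
pos=8: enter COMMENT mode (saw '/*')
pos=8: ERROR — unterminated comment (reached EOF)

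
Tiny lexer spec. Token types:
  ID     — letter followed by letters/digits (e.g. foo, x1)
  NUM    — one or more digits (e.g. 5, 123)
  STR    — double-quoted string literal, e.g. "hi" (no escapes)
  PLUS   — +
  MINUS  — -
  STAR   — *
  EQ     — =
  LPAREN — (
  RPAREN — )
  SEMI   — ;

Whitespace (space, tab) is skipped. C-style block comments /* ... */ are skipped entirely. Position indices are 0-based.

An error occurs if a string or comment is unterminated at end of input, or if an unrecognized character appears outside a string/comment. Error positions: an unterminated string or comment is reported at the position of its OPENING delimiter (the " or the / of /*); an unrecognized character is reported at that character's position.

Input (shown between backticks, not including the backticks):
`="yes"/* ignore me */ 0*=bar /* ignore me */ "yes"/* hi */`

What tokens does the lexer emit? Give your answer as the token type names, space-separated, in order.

Answer: EQ STR NUM STAR EQ ID STR

Derivation:
pos=0: emit EQ '='
pos=1: enter STRING mode
pos=1: emit STR "yes" (now at pos=6)
pos=6: enter COMMENT mode (saw '/*')
exit COMMENT mode (now at pos=21)
pos=22: emit NUM '0' (now at pos=23)
pos=23: emit STAR '*'
pos=24: emit EQ '='
pos=25: emit ID 'bar' (now at pos=28)
pos=29: enter COMMENT mode (saw '/*')
exit COMMENT mode (now at pos=44)
pos=45: enter STRING mode
pos=45: emit STR "yes" (now at pos=50)
pos=50: enter COMMENT mode (saw '/*')
exit COMMENT mode (now at pos=58)
DONE. 7 tokens: [EQ, STR, NUM, STAR, EQ, ID, STR]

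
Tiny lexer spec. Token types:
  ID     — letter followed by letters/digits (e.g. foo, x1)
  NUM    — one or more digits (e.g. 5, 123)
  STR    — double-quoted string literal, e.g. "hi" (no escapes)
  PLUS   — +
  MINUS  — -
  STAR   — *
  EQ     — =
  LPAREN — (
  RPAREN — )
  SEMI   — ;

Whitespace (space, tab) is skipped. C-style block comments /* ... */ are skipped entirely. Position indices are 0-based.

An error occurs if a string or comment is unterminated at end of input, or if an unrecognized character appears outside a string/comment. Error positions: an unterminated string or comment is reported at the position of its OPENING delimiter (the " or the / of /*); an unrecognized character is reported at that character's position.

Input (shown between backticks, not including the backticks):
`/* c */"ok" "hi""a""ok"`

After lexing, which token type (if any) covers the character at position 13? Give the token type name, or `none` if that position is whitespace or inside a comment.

Answer: STR

Derivation:
pos=0: enter COMMENT mode (saw '/*')
exit COMMENT mode (now at pos=7)
pos=7: enter STRING mode
pos=7: emit STR "ok" (now at pos=11)
pos=12: enter STRING mode
pos=12: emit STR "hi" (now at pos=16)
pos=16: enter STRING mode
pos=16: emit STR "a" (now at pos=19)
pos=19: enter STRING mode
pos=19: emit STR "ok" (now at pos=23)
DONE. 4 tokens: [STR, STR, STR, STR]
Position 13: char is 'h' -> STR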